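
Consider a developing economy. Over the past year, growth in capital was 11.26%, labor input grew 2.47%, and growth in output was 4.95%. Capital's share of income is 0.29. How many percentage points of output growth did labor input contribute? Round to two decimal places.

Labor's share = 1 − 0.29 = 0.71.
Contribution = share × growth = 0.71 × 2.47 = 1.7537 pp.

1.75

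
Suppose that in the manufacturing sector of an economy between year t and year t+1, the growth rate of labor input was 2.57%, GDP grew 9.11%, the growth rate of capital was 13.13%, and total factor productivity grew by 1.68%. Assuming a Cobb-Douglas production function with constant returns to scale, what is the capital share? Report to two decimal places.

gY = gA + α·gK + (1−α)·gL, so gY − gA − gL = α(gK − gL).
9.11 − 1.68 − 2.57 = α × (13.13 − 2.57).
4.86 = 10.56 α, so α = 0.4602.

0.46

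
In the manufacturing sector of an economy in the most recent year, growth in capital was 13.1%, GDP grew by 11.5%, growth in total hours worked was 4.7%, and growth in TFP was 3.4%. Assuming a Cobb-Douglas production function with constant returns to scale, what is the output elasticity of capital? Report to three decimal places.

0.405

gY = gA + α·gK + (1−α)·gL, so gY − gA − gL = α(gK − gL).
11.5 − 3.4 − 4.7 = α × (13.1 − 4.7).
3.4 = 8.4 α, so α = 0.40476.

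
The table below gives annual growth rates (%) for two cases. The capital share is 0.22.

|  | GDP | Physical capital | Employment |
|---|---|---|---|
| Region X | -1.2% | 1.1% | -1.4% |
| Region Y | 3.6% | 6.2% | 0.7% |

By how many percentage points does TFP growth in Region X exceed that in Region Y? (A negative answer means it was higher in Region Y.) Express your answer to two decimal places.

-2.04 percentage points

Labor's share = 1 − 0.22 = 0.78.
Region X: TFP = -1.2 − 0.242 + 1.092 = -0.35%.
Region Y: TFP = 3.6 − 1.364 − 0.546 = 1.69%.
Difference = -0.35 − (1.69) = -2.04 pp.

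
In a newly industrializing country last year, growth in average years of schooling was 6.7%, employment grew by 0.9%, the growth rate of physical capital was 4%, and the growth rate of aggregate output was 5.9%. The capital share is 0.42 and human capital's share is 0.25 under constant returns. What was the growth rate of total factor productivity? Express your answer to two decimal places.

Labor's share = 1 − 0.42 − 0.25 = 0.33.
Physical capital: 0.42 × 4 = 1.68 pp.
Average years of schooling: 0.25 × 6.7 = 1.675 pp.
Employment: 0.33 × 0.9 = 0.297 pp.
TFP growth = 5.9 − 3.652 = 2.248%.

2.25%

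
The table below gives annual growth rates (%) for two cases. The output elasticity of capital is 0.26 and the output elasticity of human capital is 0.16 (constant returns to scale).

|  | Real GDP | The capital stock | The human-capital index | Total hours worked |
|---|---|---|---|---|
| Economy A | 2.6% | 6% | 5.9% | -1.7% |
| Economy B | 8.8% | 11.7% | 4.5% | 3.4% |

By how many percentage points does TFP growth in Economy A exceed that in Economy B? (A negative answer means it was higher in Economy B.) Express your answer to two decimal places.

-1.98 percentage points

Labor's share = 1 − 0.26 − 0.16 = 0.58.
Economy A: TFP = 2.6 − 1.56 − 0.944 + 0.986 = 1.082%.
Economy B: TFP = 8.8 − 3.042 − 0.72 − 1.972 = 3.066%.
Difference = 1.082 − (3.066) = -1.984 pp.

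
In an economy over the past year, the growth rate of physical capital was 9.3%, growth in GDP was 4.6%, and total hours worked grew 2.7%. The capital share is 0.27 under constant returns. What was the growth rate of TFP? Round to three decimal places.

0.118%

Labor's share = 1 − 0.27 = 0.73.
Physical capital: 0.27 × 9.3 = 2.511 pp.
Total hours worked: 0.73 × 2.7 = 1.971 pp.
TFP growth = 4.6 − 4.482 = 0.118%.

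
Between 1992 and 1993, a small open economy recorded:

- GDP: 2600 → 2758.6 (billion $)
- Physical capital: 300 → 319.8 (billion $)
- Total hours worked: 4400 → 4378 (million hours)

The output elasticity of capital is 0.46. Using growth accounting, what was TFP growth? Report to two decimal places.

3.33%

GDP growth = (2758.6 − 2600) / 2600 = 6.1%.
Physical capital growth = (319.8 − 300) / 300 = 6.6%.
Total hours worked growth = (4378 − 4400) / 4400 = -0.5%.
Labor's share = 1 − 0.46 = 0.54.
Physical capital: 0.46 × 6.6 = 3.036 pp.
Total hours worked: 0.54 × (-0.5) = -0.27 pp.
TFP growth = 6.1 − 2.766 = 3.334%.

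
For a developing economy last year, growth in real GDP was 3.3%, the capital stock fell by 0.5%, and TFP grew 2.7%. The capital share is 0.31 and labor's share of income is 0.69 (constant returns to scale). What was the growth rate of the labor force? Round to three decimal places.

1.094%

Labor's share = 1 − 0.31 = 0.69.
gY = gA + 0.31×(-0.5) + 0.69×g.
0.69×g = 3.3 − 2.7 + 0.155 = 0.755.
g = 0.755 / 0.69 = 1.0942%.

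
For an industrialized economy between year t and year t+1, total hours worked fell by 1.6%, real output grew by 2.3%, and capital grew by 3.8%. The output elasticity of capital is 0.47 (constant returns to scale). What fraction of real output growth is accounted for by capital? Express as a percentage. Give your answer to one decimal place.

Capital accounted for 77.7% of growth.

Capital contributed 0.47 × 3.8 = 1.786 pp.
Share of growth = 1.786 / 2.3 × 100 = 77.652%.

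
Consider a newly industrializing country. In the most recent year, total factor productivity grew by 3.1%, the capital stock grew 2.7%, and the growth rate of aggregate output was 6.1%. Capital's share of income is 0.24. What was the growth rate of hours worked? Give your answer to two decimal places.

Labor's share = 1 − 0.24 = 0.76.
gY = gA + 0.24×2.7 + 0.76×g.
0.76×g = 6.1 − 3.1 − 0.648 = 2.352.
g = 2.352 / 0.76 = 3.0947%.

Hours worked growth was 3.09%.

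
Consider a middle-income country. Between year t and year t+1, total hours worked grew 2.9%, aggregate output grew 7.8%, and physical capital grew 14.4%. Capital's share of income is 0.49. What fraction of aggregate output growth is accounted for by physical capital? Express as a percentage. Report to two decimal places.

Physical capital contributed 0.49 × 14.4 = 7.056 pp.
Share of growth = 7.056 / 7.8 × 100 = 90.4615%.

Physical capital accounted for 90.46% of growth.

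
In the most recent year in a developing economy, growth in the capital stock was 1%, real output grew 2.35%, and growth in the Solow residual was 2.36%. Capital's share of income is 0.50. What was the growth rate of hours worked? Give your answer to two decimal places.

Labor's share = 1 − 0.5 = 0.5.
gY = gA + 0.5×1 + 0.5×g.
0.5×g = 2.35 − 2.36 − 0.5 = -0.51.
g = -0.51 / 0.5 = -1.02%.

-1.02%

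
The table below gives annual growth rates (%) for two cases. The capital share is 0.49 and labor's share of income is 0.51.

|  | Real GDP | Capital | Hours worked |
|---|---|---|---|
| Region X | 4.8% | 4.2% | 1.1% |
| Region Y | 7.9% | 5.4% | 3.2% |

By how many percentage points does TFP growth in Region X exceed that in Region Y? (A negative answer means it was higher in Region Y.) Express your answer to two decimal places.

-1.44 percentage points

Labor's share = 1 − 0.49 = 0.51.
Region X: TFP = 4.8 − 2.058 − 0.561 = 2.181%.
Region Y: TFP = 7.9 − 2.646 − 1.632 = 3.622%.
Difference = 2.181 − (3.622) = -1.441 pp.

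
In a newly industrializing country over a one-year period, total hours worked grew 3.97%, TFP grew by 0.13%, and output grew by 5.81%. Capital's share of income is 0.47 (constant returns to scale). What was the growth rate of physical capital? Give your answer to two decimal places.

Physical capital growth was 7.61%.

Labor's share = 1 − 0.47 = 0.53.
gY = gA + 0.53×3.97 + 0.47×g.
0.47×g = 5.81 − 0.13 − 2.1041 = 3.5759.
g = 3.5759 / 0.47 = 7.6083%.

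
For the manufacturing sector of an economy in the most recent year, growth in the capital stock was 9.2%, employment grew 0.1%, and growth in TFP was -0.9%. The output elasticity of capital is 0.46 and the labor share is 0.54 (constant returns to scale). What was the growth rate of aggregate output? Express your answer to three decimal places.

Labor's share = 1 − 0.46 = 0.54.
The capital stock: 0.46 × 9.2 = 4.232 pp.
Employment: 0.54 × 0.1 = 0.054 pp.
Output growth = -0.9 + 4.286 = 3.386%.

Aggregate output growth was 3.386%.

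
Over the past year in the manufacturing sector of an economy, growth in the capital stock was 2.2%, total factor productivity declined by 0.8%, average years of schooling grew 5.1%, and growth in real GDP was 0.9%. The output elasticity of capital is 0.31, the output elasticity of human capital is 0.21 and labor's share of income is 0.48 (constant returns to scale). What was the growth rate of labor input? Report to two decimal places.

-0.11%

Labor's share = 1 − 0.31 − 0.21 = 0.48.
gY = gA + 0.31×2.2 + 0.21×5.1 + 0.48×g.
0.48×g = 0.9 + 0.8 − 1.753 = -0.053.
g = -0.053 / 0.48 = -0.1104%.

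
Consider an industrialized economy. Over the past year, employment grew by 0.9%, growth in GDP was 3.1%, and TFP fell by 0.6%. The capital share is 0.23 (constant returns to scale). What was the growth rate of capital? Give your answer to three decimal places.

Capital grew 13.074%.

Labor's share = 1 − 0.23 = 0.77.
gY = gA + 0.77×0.9 + 0.23×g.
0.23×g = 3.1 + 0.6 − 0.693 = 3.007.
g = 3.007 / 0.23 = 13.07391%.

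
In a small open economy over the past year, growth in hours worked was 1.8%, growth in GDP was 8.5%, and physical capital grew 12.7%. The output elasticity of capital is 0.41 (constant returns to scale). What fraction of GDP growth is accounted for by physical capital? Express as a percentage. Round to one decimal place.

Physical capital contributed 0.41 × 12.7 = 5.207 pp.
Share of growth = 5.207 / 8.5 × 100 = 61.259%.

61.3%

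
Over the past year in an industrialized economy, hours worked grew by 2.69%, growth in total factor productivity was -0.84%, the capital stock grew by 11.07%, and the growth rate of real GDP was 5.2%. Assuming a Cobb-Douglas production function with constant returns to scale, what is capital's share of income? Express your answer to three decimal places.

gY = gA + α·gK + (1−α)·gL, so gY − gA − gL = α(gK − gL).
5.2 + 0.84 − 2.69 = α × (11.07 − 2.69).
3.35 = 8.38 α, so α = 0.39976.

α = 0.400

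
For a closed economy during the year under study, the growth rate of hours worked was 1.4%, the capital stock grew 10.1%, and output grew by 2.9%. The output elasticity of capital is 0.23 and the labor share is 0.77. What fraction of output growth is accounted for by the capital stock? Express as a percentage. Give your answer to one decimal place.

80.1%

The capital stock contributed 0.23 × 10.1 = 2.323 pp.
Share of growth = 2.323 / 2.9 × 100 = 80.103%.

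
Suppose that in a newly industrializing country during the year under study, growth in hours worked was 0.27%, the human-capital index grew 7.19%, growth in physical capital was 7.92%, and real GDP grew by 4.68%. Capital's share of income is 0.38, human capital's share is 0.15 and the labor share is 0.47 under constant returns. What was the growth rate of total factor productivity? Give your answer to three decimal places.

0.465%

Labor's share = 1 − 0.38 − 0.15 = 0.47.
Physical capital: 0.38 × 7.92 = 3.0096 pp.
The human-capital index: 0.15 × 7.19 = 1.0785 pp.
Hours worked: 0.47 × 0.27 = 0.1269 pp.
TFP growth = 4.68 − 4.215 = 0.465%.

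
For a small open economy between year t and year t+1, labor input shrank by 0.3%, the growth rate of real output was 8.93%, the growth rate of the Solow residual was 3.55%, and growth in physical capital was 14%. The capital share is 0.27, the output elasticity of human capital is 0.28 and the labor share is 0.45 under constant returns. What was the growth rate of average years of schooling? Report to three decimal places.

Labor's share = 1 − 0.27 − 0.28 = 0.45.
gY = gA + 0.27×14 + 0.45×(-0.3) + 0.28×g.
0.28×g = 8.93 − 3.55 − 3.645 = 1.735.
g = 1.735 / 0.28 = 6.19643%.

6.196%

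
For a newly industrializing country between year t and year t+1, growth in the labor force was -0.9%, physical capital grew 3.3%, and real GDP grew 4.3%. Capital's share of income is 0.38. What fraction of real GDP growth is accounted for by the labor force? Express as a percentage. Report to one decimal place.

Labor's share = 1 − 0.38 = 0.62.
The labor force contributed 0.62 × (-0.9) = -0.558 pp.
Share of growth = -0.558 / 4.3 × 100 = -12.977%.

The labor force accounted for -13.0% of growth.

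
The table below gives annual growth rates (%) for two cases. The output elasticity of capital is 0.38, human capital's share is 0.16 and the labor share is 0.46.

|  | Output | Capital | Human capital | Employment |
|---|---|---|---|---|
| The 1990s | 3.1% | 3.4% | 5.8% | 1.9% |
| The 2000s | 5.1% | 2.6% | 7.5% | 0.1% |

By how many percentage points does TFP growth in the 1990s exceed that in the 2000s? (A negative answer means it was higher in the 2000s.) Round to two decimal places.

Labor's share = 1 − 0.38 − 0.16 = 0.46.
The 1990s: TFP = 3.1 − 1.292 − 0.928 − 0.874 = 0.006%.
The 2000s: TFP = 5.1 − 0.988 − 1.2 − 0.046 = 2.866%.
Difference = 0.006 − (2.866) = -2.86 pp.

-2.86 percentage points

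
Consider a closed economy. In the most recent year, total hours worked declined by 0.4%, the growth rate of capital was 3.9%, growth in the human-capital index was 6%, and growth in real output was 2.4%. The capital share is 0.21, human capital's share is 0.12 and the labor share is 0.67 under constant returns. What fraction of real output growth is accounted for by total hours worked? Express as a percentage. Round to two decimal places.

Labor's share = 1 − 0.21 − 0.12 = 0.67.
Total hours worked contributed 0.67 × (-0.4) = -0.268 pp.
Share of growth = -0.268 / 2.4 × 100 = -11.1667%.

-11.17%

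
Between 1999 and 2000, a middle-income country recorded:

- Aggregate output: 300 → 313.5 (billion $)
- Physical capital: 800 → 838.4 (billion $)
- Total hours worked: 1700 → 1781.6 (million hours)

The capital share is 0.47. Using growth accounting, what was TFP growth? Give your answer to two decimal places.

-0.30%

Aggregate output growth = (313.5 − 300) / 300 = 4.5%.
Physical capital growth = (838.4 − 800) / 800 = 4.8%.
Total hours worked growth = (1781.6 − 1700) / 1700 = 4.8%.
Labor's share = 1 − 0.47 = 0.53.
Physical capital: 0.47 × 4.8 = 2.256 pp.
Total hours worked: 0.53 × 4.8 = 2.544 pp.
TFP growth = 4.5 − 4.8 = -0.3%.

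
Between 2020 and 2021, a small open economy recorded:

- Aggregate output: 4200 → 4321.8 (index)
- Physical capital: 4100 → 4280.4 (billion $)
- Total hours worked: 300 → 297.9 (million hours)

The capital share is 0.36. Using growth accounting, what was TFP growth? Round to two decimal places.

1.76%

Aggregate output growth = (4321.8 − 4200) / 4200 = 2.9%.
Physical capital growth = (4280.4 − 4100) / 4100 = 4.4%.
Total hours worked growth = (297.9 − 300) / 300 = -0.7%.
Labor's share = 1 − 0.36 = 0.64.
Physical capital: 0.36 × 4.4 = 1.584 pp.
Total hours worked: 0.64 × (-0.7) = -0.448 pp.
TFP growth = 2.9 − 1.136 = 1.764%.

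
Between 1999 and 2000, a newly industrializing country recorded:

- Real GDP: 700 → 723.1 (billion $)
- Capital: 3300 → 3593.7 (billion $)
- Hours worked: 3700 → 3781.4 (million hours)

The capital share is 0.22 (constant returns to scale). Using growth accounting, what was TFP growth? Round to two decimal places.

-0.37%

Real GDP growth = (723.1 − 700) / 700 = 3.3%.
Capital growth = (3593.7 − 3300) / 3300 = 8.9%.
Hours worked growth = (3781.4 − 3700) / 3700 = 2.2%.
Labor's share = 1 − 0.22 = 0.78.
Capital: 0.22 × 8.9 = 1.958 pp.
Hours worked: 0.78 × 2.2 = 1.716 pp.
TFP growth = 3.3 − 3.674 = -0.374%.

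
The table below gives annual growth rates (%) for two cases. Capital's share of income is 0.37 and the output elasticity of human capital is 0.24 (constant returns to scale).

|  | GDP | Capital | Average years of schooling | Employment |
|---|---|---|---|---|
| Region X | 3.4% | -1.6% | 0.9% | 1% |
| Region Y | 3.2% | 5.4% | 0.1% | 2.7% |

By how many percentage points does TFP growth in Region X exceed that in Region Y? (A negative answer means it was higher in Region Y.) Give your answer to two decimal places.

3.26 percentage points

Labor's share = 1 − 0.37 − 0.24 = 0.39.
Region X: TFP = 3.4 + 0.592 − 0.216 − 0.39 = 3.386%.
Region Y: TFP = 3.2 − 1.998 − 0.024 − 1.053 = 0.125%.
Difference = 3.386 − (0.125) = 3.261 pp.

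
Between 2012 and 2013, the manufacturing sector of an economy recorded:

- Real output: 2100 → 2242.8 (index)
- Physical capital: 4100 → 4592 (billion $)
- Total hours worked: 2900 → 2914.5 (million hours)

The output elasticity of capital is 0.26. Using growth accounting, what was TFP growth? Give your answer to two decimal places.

Real output growth = (2242.8 − 2100) / 2100 = 6.8%.
Physical capital growth = (4592 − 4100) / 4100 = 12%.
Total hours worked growth = (2914.5 − 2900) / 2900 = 0.5%.
Labor's share = 1 − 0.26 = 0.74.
Physical capital: 0.26 × 12 = 3.12 pp.
Total hours worked: 0.74 × 0.5 = 0.37 pp.
TFP growth = 6.8 − 3.49 = 3.31%.

3.31%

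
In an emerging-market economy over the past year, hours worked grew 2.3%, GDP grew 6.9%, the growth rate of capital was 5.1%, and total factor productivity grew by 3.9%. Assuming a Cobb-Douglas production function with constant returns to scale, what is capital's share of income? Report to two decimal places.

gY = gA + α·gK + (1−α)·gL, so gY − gA − gL = α(gK − gL).
6.9 − 3.9 − 2.3 = α × (5.1 − 2.3).
0.7 = 2.8 α, so α = 0.25.

0.25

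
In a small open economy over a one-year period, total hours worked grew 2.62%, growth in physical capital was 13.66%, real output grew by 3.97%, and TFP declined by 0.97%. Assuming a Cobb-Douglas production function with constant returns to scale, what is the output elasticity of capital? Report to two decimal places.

0.21

gY = gA + α·gK + (1−α)·gL, so gY − gA − gL = α(gK − gL).
3.97 + 0.97 − 2.62 = α × (13.66 − 2.62).
2.32 = 11.04 α, so α = 0.2101.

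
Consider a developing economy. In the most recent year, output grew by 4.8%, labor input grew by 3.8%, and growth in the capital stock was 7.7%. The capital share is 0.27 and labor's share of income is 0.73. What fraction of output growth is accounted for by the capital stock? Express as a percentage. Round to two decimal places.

The capital stock contributed 0.27 × 7.7 = 2.079 pp.
Share of growth = 2.079 / 4.8 × 100 = 43.3125%.

43.31%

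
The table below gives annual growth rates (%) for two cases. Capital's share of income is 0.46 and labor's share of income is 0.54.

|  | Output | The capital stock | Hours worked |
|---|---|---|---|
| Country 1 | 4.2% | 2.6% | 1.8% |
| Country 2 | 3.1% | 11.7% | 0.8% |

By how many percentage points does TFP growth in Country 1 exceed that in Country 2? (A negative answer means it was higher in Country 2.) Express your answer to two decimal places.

Labor's share = 1 − 0.46 = 0.54.
Country 1: TFP = 4.2 − 1.196 − 0.972 = 2.032%.
Country 2: TFP = 3.1 − 5.382 − 0.432 = -2.714%.
Difference = 2.032 − (-2.714) = 4.746 pp.

4.75 percentage points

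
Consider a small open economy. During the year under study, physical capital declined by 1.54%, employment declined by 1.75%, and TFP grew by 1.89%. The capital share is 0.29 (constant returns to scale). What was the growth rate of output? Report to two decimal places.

Labor's share = 1 − 0.29 = 0.71.
Physical capital: 0.29 × (-1.54) = -0.4466 pp.
Employment: 0.71 × (-1.75) = -1.2425 pp.
Output growth = 1.89 + (-1.6891) = 0.2009%.

Output growth was 0.20%.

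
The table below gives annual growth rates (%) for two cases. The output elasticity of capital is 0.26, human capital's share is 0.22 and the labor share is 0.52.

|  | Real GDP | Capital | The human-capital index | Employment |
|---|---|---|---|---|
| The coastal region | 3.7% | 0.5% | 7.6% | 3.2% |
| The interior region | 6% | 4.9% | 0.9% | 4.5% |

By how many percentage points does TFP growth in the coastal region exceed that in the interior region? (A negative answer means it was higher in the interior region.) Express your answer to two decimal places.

-1.95 percentage points

Labor's share = 1 − 0.26 − 0.22 = 0.52.
The coastal region: TFP = 3.7 − 0.13 − 1.672 − 1.664 = 0.234%.
The interior region: TFP = 6 − 1.274 − 0.198 − 2.34 = 2.188%.
Difference = 0.234 − (2.188) = -1.954 pp.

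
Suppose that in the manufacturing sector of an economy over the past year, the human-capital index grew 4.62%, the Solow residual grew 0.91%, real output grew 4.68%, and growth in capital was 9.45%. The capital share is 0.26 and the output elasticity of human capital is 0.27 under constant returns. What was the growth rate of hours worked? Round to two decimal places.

0.14%

Labor's share = 1 − 0.26 − 0.27 = 0.47.
gY = gA + 0.26×9.45 + 0.27×4.62 + 0.47×g.
0.47×g = 4.68 − 0.91 − 3.7044 = 0.0656.
g = 0.0656 / 0.47 = 0.1396%.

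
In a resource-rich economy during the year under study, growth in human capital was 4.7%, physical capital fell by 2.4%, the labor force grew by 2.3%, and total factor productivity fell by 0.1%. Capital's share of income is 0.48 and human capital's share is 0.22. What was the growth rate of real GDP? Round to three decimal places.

Labor's share = 1 − 0.48 − 0.22 = 0.3.
Physical capital: 0.48 × (-2.4) = -1.152 pp.
Human capital: 0.22 × 4.7 = 1.034 pp.
The labor force: 0.3 × 2.3 = 0.69 pp.
Output growth = -0.1 + 0.572 = 0.472%.

0.472%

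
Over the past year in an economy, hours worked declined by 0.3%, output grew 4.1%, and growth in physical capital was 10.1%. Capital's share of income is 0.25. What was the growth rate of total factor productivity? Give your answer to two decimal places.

Labor's share = 1 − 0.25 = 0.75.
Physical capital: 0.25 × 10.1 = 2.525 pp.
Hours worked: 0.75 × (-0.3) = -0.225 pp.
TFP growth = 4.1 − 2.3 = 1.8%.

Total factor productivity growth was 1.80%.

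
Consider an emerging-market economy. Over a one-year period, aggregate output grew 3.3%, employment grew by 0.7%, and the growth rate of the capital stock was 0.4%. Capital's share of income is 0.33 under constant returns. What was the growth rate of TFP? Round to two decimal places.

Labor's share = 1 − 0.33 = 0.67.
The capital stock: 0.33 × 0.4 = 0.132 pp.
Employment: 0.67 × 0.7 = 0.469 pp.
TFP growth = 3.3 − 0.601 = 2.699%.

TFP grew 2.70%.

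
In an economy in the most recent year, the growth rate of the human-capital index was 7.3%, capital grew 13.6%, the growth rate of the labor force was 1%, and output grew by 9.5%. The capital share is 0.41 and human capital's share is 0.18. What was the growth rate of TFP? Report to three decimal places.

2.200%

Labor's share = 1 − 0.41 − 0.18 = 0.41.
Capital: 0.41 × 13.6 = 5.576 pp.
The human-capital index: 0.18 × 7.3 = 1.314 pp.
The labor force: 0.41 × 1 = 0.41 pp.
TFP growth = 9.5 − 7.3 = 2.2%.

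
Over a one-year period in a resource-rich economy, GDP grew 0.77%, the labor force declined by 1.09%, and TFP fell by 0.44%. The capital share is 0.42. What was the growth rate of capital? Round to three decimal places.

Labor's share = 1 − 0.42 = 0.58.
gY = gA + 0.58×(-1.09) + 0.42×g.
0.42×g = 0.77 + 0.44 + 0.6322 = 1.8422.
g = 1.8422 / 0.42 = 4.38619%.

Capital growth was 4.386%.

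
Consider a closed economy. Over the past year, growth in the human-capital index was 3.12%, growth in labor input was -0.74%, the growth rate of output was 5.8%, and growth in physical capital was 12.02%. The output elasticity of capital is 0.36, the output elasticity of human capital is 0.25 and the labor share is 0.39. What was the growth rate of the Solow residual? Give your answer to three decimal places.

Labor's share = 1 − 0.36 − 0.25 = 0.39.
Physical capital: 0.36 × 12.02 = 4.3272 pp.
The human-capital index: 0.25 × 3.12 = 0.78 pp.
Labor input: 0.39 × (-0.74) = -0.2886 pp.
TFP growth = 5.8 − 4.8186 = 0.9814%.

0.981%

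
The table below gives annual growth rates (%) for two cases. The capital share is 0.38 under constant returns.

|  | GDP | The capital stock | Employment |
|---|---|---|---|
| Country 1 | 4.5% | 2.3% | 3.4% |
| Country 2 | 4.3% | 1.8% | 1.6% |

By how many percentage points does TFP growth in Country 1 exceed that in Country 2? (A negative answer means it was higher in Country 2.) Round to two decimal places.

Labor's share = 1 − 0.38 = 0.62.
Country 1: TFP = 4.5 − 0.874 − 2.108 = 1.518%.
Country 2: TFP = 4.3 − 0.684 − 0.992 = 2.624%.
Difference = 1.518 − (2.624) = -1.106 pp.

-1.11 percentage points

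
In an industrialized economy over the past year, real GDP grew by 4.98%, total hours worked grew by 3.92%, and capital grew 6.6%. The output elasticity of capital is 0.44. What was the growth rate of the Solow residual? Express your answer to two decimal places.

-0.12%

Labor's share = 1 − 0.44 = 0.56.
Capital: 0.44 × 6.6 = 2.904 pp.
Total hours worked: 0.56 × 3.92 = 2.1952 pp.
TFP growth = 4.98 − 5.0992 = -0.1192%.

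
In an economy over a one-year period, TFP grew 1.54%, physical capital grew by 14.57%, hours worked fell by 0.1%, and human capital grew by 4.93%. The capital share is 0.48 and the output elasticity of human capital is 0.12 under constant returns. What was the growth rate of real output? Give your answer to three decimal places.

9.085%

Labor's share = 1 − 0.48 − 0.12 = 0.4.
Physical capital: 0.48 × 14.57 = 6.9936 pp.
Human capital: 0.12 × 4.93 = 0.5916 pp.
Hours worked: 0.4 × (-0.1) = -0.04 pp.
Output growth = 1.54 + 7.5452 = 9.0852%.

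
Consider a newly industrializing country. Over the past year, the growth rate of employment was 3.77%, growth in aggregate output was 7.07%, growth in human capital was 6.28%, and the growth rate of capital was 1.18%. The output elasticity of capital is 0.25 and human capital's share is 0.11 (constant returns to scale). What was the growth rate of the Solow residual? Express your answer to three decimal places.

3.671%

Labor's share = 1 − 0.25 − 0.11 = 0.64.
Capital: 0.25 × 1.18 = 0.295 pp.
Human capital: 0.11 × 6.28 = 0.6908 pp.
Employment: 0.64 × 3.77 = 2.4128 pp.
TFP growth = 7.07 − 3.3986 = 3.6714%.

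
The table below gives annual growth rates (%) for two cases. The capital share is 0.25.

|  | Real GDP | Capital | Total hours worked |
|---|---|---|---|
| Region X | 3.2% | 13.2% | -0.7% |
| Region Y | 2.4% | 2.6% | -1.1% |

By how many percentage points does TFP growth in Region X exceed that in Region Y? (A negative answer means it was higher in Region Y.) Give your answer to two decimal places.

Labor's share = 1 − 0.25 = 0.75.
Region X: TFP = 3.2 − 3.3 + 0.525 = 0.425%.
Region Y: TFP = 2.4 − 0.65 + 0.825 = 2.575%.
Difference = 0.425 − (2.575) = -2.15 pp.

-2.15 percentage points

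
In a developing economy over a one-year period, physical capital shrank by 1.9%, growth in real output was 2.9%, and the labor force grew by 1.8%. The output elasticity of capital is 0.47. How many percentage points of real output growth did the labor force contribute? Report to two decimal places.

Labor's share = 1 − 0.47 = 0.53.
Contribution = share × growth = 0.53 × 1.8 = 0.954 pp.

0.95 percentage points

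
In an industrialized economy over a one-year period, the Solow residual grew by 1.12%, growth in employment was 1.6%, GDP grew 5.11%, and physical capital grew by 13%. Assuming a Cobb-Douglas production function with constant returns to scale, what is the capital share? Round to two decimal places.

gY = gA + α·gK + (1−α)·gL, so gY − gA − gL = α(gK − gL).
5.11 − 1.12 − 1.6 = α × (13 − 1.6).
2.39 = 11.4 α, so α = 0.2096.

α = 0.21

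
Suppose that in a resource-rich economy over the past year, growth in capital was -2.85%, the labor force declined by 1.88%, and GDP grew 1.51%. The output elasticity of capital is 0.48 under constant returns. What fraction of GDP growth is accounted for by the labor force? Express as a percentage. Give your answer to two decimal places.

-64.74%

Labor's share = 1 − 0.48 = 0.52.
The labor force contributed 0.52 × (-1.88) = -0.9776 pp.
Share of growth = -0.9776 / 1.51 × 100 = -64.7417%.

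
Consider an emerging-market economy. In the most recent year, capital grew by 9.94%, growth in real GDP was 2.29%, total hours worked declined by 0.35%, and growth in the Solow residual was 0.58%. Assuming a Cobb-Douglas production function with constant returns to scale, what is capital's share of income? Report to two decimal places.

Capital's share of income is 0.20.

gY = gA + α·gK + (1−α)·gL, so gY − gA − gL = α(gK − gL).
2.29 − 0.58 + 0.35 = α × (9.94 − (-0.35)).
2.06 = 10.29 α, so α = 0.2002.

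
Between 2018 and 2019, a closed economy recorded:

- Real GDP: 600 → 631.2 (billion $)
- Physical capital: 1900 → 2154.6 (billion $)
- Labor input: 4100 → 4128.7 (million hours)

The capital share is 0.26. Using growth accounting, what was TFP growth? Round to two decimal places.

Real GDP growth = (631.2 − 600) / 600 = 5.2%.
Physical capital growth = (2154.6 − 1900) / 1900 = 13.4%.
Labor input growth = (4128.7 − 4100) / 4100 = 0.7%.
Labor's share = 1 − 0.26 = 0.74.
Physical capital: 0.26 × 13.4 = 3.484 pp.
Labor input: 0.74 × 0.7 = 0.518 pp.
TFP growth = 5.2 − 4.002 = 1.198%.

TFP grew 1.20%.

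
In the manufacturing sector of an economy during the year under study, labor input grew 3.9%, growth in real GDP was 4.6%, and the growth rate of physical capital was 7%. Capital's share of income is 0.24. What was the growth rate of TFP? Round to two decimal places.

-0.04%

Labor's share = 1 − 0.24 = 0.76.
Physical capital: 0.24 × 7 = 1.68 pp.
Labor input: 0.76 × 3.9 = 2.964 pp.
TFP growth = 4.6 − 4.644 = -0.044%.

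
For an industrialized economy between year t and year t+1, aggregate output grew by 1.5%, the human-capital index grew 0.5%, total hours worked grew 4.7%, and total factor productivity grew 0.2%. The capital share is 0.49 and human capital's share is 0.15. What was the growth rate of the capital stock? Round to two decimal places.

Labor's share = 1 − 0.49 − 0.15 = 0.36.
gY = gA + 0.15×0.5 + 0.36×4.7 + 0.49×g.
0.49×g = 1.5 − 0.2 − 1.767 = -0.467.
g = -0.467 / 0.49 = -0.9531%.

-0.95%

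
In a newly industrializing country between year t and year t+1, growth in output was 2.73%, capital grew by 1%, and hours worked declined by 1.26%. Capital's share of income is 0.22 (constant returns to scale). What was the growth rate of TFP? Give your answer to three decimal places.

Labor's share = 1 − 0.22 = 0.78.
Capital: 0.22 × 1 = 0.22 pp.
Hours worked: 0.78 × (-1.26) = -0.9828 pp.
TFP growth = 2.73 + 0.7628 = 3.4928%.

3.493%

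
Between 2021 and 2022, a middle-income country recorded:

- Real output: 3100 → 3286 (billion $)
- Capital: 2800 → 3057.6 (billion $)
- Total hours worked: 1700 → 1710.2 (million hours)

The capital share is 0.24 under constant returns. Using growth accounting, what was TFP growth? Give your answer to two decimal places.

TFP grew 3.34%.

Real output growth = (3286 − 3100) / 3100 = 6%.
Capital growth = (3057.6 − 2800) / 2800 = 9.2%.
Total hours worked growth = (1710.2 − 1700) / 1700 = 0.6%.
Labor's share = 1 − 0.24 = 0.76.
Capital: 0.24 × 9.2 = 2.208 pp.
Total hours worked: 0.76 × 0.6 = 0.456 pp.
TFP growth = 6 − 2.664 = 3.336%.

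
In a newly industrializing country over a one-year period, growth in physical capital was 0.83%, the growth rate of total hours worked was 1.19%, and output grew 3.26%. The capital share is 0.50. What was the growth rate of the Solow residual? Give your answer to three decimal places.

Labor's share = 1 − 0.5 = 0.5.
Physical capital: 0.5 × 0.83 = 0.415 pp.
Total hours worked: 0.5 × 1.19 = 0.595 pp.
TFP growth = 3.26 − 1.01 = 2.25%.

The Solow residual grew 2.250%.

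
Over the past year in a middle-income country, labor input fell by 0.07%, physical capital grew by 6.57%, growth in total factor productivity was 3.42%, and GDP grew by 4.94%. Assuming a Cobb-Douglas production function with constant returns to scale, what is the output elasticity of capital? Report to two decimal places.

gY = gA + α·gK + (1−α)·gL, so gY − gA − gL = α(gK − gL).
4.94 − 3.42 + 0.07 = α × (6.57 − (-0.07)).
1.59 = 6.64 α, so α = 0.2395.

0.24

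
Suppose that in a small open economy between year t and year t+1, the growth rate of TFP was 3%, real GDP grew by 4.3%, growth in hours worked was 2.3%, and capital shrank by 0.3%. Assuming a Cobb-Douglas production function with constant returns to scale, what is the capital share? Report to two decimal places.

0.38

gY = gA + α·gK + (1−α)·gL, so gY − gA − gL = α(gK − gL).
4.3 − 3 − 2.3 = α × (-0.3 − 2.3).
-1 = -2.6 α, so α = 0.3846.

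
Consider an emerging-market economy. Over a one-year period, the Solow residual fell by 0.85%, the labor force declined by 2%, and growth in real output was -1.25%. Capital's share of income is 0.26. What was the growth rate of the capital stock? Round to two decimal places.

Labor's share = 1 − 0.26 = 0.74.
gY = gA + 0.74×(-2) + 0.26×g.
0.26×g = -1.25 + 0.85 + 1.48 = 1.08.
g = 1.08 / 0.26 = 4.1538%.

The capital stock growth was 4.15%.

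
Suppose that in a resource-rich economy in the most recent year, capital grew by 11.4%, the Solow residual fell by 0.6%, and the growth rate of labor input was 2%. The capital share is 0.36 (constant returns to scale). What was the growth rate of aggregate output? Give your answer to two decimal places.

Aggregate output grew 4.78%.

Labor's share = 1 − 0.36 = 0.64.
Capital: 0.36 × 11.4 = 4.104 pp.
Labor input: 0.64 × 2 = 1.28 pp.
Output growth = -0.6 + 5.384 = 4.784%.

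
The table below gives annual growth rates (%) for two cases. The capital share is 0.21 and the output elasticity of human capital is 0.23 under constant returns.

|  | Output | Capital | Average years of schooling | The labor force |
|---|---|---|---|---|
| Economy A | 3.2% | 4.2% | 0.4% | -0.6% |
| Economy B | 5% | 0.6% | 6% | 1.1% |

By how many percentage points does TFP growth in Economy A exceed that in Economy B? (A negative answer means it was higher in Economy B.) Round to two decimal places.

Labor's share = 1 − 0.21 − 0.23 = 0.56.
Economy A: TFP = 3.2 − 0.882 − 0.092 + 0.336 = 2.562%.
Economy B: TFP = 5 − 0.126 − 1.38 − 0.616 = 2.878%.
Difference = 2.562 − (2.878) = -0.316 pp.

-0.32 percentage points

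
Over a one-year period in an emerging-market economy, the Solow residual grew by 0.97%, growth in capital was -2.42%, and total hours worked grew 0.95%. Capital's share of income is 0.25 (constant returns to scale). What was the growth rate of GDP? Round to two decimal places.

1.08%

Labor's share = 1 − 0.25 = 0.75.
Capital: 0.25 × (-2.42) = -0.605 pp.
Total hours worked: 0.75 × 0.95 = 0.7125 pp.
Output growth = 0.97 + 0.1075 = 1.0775%.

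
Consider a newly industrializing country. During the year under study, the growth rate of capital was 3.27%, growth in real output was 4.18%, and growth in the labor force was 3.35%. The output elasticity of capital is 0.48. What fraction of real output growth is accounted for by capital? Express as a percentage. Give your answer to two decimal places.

37.55%

Capital contributed 0.48 × 3.27 = 1.5696 pp.
Share of growth = 1.5696 / 4.18 × 100 = 37.5502%.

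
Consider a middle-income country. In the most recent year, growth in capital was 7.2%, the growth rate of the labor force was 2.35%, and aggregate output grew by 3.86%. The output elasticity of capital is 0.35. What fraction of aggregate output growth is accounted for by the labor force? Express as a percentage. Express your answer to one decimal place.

The labor force accounted for 39.6% of growth.

Labor's share = 1 − 0.35 = 0.65.
The labor force contributed 0.65 × 2.35 = 1.5275 pp.
Share of growth = 1.5275 / 3.86 × 100 = 39.573%.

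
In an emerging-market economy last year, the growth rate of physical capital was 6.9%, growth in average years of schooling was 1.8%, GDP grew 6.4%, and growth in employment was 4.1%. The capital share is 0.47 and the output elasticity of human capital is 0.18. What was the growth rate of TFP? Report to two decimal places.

Labor's share = 1 − 0.47 − 0.18 = 0.35.
Physical capital: 0.47 × 6.9 = 3.243 pp.
Average years of schooling: 0.18 × 1.8 = 0.324 pp.
Employment: 0.35 × 4.1 = 1.435 pp.
TFP growth = 6.4 − 5.002 = 1.398%.

TFP grew 1.40%.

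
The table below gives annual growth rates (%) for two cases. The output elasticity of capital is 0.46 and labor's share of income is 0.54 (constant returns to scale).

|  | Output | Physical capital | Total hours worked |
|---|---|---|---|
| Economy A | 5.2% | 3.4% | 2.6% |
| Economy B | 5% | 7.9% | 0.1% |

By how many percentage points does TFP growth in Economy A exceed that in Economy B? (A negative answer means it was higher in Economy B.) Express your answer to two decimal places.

Labor's share = 1 − 0.46 = 0.54.
Economy A: TFP = 5.2 − 1.564 − 1.404 = 2.232%.
Economy B: TFP = 5 − 3.634 − 0.054 = 1.312%.
Difference = 2.232 − (1.312) = 0.92 pp.

0.92 percentage points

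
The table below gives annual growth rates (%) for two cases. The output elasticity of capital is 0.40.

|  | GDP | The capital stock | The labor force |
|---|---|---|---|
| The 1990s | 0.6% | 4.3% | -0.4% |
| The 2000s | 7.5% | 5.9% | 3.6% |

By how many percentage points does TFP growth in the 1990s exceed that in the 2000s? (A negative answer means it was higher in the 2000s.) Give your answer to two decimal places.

-3.86 percentage points

Labor's share = 1 − 0.4 = 0.6.
The 1990s: TFP = 0.6 − 1.72 + 0.24 = -0.88%.
The 2000s: TFP = 7.5 − 2.36 − 2.16 = 2.98%.
Difference = -0.88 − (2.98) = -3.86 pp.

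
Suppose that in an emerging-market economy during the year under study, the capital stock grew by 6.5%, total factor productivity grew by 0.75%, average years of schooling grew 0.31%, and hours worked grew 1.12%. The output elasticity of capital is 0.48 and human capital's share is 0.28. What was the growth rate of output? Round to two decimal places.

4.23%

Labor's share = 1 − 0.48 − 0.28 = 0.24.
The capital stock: 0.48 × 6.5 = 3.12 pp.
Average years of schooling: 0.28 × 0.31 = 0.0868 pp.
Hours worked: 0.24 × 1.12 = 0.2688 pp.
Output growth = 0.75 + 3.4756 = 4.2256%.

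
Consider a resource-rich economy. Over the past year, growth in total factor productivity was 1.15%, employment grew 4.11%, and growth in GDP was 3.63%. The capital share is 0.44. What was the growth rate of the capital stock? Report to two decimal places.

The capital stock grew 0.41%.

Labor's share = 1 − 0.44 = 0.56.
gY = gA + 0.56×4.11 + 0.44×g.
0.44×g = 3.63 − 1.15 − 2.3016 = 0.1784.
g = 0.1784 / 0.44 = 0.4055%.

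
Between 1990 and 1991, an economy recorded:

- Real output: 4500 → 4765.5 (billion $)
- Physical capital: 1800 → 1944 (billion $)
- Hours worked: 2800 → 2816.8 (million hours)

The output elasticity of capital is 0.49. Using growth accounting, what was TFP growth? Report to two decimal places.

TFP growth was 1.67%.

Real output growth = (4765.5 − 4500) / 4500 = 5.9%.
Physical capital growth = (1944 − 1800) / 1800 = 8%.
Hours worked growth = (2816.8 − 2800) / 2800 = 0.6%.
Labor's share = 1 − 0.49 = 0.51.
Physical capital: 0.49 × 8 = 3.92 pp.
Hours worked: 0.51 × 0.6 = 0.306 pp.
TFP growth = 5.9 − 4.226 = 1.674%.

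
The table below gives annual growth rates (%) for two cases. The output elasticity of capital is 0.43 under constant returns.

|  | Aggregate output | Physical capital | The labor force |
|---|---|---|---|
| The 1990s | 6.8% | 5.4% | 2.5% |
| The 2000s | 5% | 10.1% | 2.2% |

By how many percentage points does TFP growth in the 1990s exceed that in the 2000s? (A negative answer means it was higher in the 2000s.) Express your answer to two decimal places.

Labor's share = 1 − 0.43 = 0.57.
The 1990s: TFP = 6.8 − 2.322 − 1.425 = 3.053%.
The 2000s: TFP = 5 − 4.343 − 1.254 = -0.597%.
Difference = 3.053 − (-0.597) = 3.65 pp.

3.65 percentage points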